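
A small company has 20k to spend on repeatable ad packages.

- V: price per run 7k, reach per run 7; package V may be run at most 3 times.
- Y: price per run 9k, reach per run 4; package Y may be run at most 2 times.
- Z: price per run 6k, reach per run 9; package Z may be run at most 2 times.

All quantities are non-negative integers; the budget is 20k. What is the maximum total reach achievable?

This is a bounded integer knapsack.
Take 1×V and 2×Z: price 19 ≤ 20, reach 1·7 + 2·9 = 25.
Z has the best ratio (9/6) and is taken to its limit of 2; remaining capacity is filled optimally with the others.

25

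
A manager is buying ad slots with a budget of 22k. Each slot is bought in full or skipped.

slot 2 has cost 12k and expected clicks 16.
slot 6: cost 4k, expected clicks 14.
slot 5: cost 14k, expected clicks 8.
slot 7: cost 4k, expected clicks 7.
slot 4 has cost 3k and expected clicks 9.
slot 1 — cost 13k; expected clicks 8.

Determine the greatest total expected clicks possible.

39

Allowing fractional choices, the relaxed optimum would be about 44.7, but ad slots are indivisible.
slot 2 + slot 6 + slot 7: cost 12 + 4 + 4 = 20 ≤ 22, expected clicks 16 + 14 + 7 = 37.
slot 2 + slot 6 + slot 4: cost 12 + 4 + 3 = 19 ≤ 22, expected clicks 16 + 14 + 9 = 39.
slot 2 + slot 7 + slot 4: cost 12 + 4 + 3 = 19 ≤ 22, expected clicks 16 + 7 + 9 = 32.
Best is slot 2, slot 6, and slot 4 with total expected clicks 39.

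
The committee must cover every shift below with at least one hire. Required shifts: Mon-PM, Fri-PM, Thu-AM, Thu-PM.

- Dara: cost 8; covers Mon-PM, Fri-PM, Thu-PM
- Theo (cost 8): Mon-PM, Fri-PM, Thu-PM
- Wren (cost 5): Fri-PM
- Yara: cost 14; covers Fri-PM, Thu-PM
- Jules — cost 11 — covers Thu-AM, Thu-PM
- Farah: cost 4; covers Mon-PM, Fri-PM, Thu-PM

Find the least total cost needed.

15

This is an integer covering problem.
Choose Jules and Farah: together they cover Mon-PM, Fri-PM, Thu-AM, Thu-PM — every shift.
Total cost: 11 + 4 = 15.
No cover costs less than 15.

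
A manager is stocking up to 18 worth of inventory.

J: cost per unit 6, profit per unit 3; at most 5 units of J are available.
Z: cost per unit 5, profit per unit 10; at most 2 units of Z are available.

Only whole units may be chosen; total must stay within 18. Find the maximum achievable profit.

23

Z has the best ratio (10/5); taking only Z gives at most 2×10 = 20 (stopped by the supply cap of 2).
Mixing does better — 1×J and 2×Z: cost 16 ≤ 18, profit 1·3 + 2·10 = 23.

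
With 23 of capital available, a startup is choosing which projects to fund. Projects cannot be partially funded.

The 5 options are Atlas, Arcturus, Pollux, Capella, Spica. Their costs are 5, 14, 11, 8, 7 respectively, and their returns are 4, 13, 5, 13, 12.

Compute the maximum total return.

Allowing fractional choices, the relaxed optimum would be about 32.4, but projects are indivisible.
Arcturus + Capella: cost 14 + 8 = 22 ≤ 23, return 13 + 13 = 26.
Atlas + Capella + Spica: cost 5 + 8 + 7 = 20 ≤ 23, return 4 + 13 + 12 = 29.
Best is Atlas, Capella, and Spica with total return 29.

29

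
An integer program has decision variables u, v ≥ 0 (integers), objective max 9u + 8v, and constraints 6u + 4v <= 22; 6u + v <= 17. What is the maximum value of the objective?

41

(u,v)=(1,4): 6·1+4·4=22≤22, 6·1+1·4=10≤17, objective 41.
(u,v)=(0,5): 6·0+4·5=20≤22, 6·0+1·5=5≤17, objective 40.
(u,v)=(1,3): 6·1+4·3=18≤22, 6·1+1·3=9≤17, objective 33.
No feasible integer point exceeds 41.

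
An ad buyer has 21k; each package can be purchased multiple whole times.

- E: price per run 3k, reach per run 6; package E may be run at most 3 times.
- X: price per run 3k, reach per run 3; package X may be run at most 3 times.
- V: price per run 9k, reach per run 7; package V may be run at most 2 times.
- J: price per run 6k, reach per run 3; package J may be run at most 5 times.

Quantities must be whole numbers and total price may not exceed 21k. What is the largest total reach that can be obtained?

28

E has the best ratio (6/3); taking only E gives at most 3×6 = 18 (stopped by the supply cap of 3).
Mixing does better — 3×E, 1×X, and 1×V: price 21 ≤ 21, reach 3·6 + 1·3 + 1·7 = 28.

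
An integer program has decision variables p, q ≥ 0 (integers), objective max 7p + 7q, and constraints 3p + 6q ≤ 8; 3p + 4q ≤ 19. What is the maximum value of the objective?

(p,q)=(2,0): 3·2+6·0=6≤8, 3·2+4·0=6≤19, objective 14.
(p,q)=(1,0): 3·1+6·0=3≤8, 3·1+4·0=3≤19, objective 7.
The best lattice point is (2,0), giving 14.

14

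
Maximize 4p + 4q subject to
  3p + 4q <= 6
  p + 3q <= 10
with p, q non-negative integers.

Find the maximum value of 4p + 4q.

(p,q)=(2,0) is feasible, giving 8.
(p,q)=(1,0) is feasible, giving 4.
The best lattice point is (2,0), giving 8.

8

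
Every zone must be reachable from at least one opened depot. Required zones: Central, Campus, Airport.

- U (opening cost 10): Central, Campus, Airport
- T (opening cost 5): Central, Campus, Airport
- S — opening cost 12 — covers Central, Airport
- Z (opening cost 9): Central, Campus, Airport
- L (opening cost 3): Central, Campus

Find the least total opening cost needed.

5

This is a weighted set-cover instance.
T alone covers Central, Campus, Airport — every zone.
Total opening cost: 5.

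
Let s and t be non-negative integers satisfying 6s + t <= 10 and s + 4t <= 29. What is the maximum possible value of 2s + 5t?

Relaxing integrality, the LP optimum is 36.61 at (s,t) = (0.478, 7.13), which is not an integer point.
(s,t)=(0,7): 6·0+1·7=7≤10, 1·0+4·7=28≤29, objective 35.
(s,t)=(0,6): 6·0+1·6=6≤10, 1·0+4·6=24≤29, objective 30.
Maximum is 35 at (s,t)=(0,7).

35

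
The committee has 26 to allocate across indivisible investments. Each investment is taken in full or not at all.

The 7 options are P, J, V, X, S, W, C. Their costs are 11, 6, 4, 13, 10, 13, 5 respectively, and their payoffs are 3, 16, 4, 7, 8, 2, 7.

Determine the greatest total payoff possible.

35

Take J, V, S, and C: cost 6 + 4 + 10 + 5 = 25 ≤ 26, payoff 16 + 4 + 8 + 7 = 35.
No other feasible combination does better.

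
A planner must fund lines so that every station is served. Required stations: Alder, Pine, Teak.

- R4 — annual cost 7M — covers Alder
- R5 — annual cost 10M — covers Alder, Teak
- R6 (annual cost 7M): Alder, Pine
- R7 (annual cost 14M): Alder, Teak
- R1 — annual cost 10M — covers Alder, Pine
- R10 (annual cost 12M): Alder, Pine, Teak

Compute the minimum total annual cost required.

This is an integer covering problem.
The greedy cost-per-new-station heuristic would pick R6 and R5 for 17, but a cheaper cover exists.
R10 alone covers Alder, Pine, Teak — every station.
Total annual cost: 12.
No cover costs less than 12.

12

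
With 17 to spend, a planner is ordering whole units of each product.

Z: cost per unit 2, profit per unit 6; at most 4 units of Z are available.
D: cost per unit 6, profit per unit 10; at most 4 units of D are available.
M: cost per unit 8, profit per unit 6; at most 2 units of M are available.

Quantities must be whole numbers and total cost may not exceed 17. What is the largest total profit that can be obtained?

34

This is a bounded integer knapsack.
4×Z and 1×D: cost 14 ≤ 17, profit 4·6 + 1·10 = 34.
2×Z and 2×D: cost 16 ≤ 17, profit 2·6 + 2·10 = 32.
Best is 34.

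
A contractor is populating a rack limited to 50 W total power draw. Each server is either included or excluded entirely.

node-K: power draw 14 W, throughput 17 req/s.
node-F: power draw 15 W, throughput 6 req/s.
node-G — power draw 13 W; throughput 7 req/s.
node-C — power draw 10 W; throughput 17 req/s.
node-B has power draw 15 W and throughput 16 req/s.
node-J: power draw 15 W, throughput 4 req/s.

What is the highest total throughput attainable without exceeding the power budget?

Allowing fractional choices, the relaxed optimum would be about 55.9, but servers are indivisible.
node-K + node-C + node-B: power draw 14 + 10 + 15 = 39 ≤ 50, throughput 17 + 17 + 16 = 50.
node-G + node-C + node-B: power draw 13 + 10 + 15 = 38 ≤ 50, throughput 7 + 17 + 16 = 40.
node-K + node-G + node-C: power draw 14 + 13 + 10 = 37 ≤ 50, throughput 17 + 7 + 17 = 41.
Best is node-K, node-C, and node-B with total throughput 50.

50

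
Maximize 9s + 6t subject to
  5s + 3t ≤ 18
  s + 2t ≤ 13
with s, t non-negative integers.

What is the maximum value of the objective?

36

(s,t)=(0,6) is feasible, giving 36.
(s,t)=(0,5) is feasible, giving 30.
The best lattice point is (0,6), giving 36.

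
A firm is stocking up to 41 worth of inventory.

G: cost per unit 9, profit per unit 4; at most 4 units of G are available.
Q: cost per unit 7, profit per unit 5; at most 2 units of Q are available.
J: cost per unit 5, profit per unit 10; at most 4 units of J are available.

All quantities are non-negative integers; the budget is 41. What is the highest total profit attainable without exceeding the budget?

50

J has the best ratio (10/5); taking only J gives at most 4×10 = 40 (stopped by the supply cap of 4).
Mixing does better — 2×Q and 4×J: cost 34 ≤ 41, profit 2·5 + 4·10 = 50.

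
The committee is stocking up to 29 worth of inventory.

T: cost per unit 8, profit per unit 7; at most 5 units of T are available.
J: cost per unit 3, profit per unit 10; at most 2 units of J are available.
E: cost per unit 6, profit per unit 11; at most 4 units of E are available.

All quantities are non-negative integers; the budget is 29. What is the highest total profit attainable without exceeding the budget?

This is a bounded integer knapsack.
1×J and 4×E: cost 27 ≤ 29, profit 1·10 + 4·11 = 54.
2×J and 3×E: cost 24 ≤ 29, profit 2·10 + 3·11 = 53.
Best is 54.

54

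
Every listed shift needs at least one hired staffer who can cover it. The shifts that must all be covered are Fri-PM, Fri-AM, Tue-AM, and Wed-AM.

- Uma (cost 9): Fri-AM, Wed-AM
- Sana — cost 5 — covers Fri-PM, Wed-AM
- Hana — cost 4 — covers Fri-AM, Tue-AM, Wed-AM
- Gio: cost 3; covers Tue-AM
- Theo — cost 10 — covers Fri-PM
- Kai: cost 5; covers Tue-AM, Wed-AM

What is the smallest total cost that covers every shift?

Choose Sana and Hana: together they cover Fri-PM, Fri-AM, Tue-AM, Wed-AM — every shift.
Total cost: 5 + 4 = 9.
No cover costs less than 9.

9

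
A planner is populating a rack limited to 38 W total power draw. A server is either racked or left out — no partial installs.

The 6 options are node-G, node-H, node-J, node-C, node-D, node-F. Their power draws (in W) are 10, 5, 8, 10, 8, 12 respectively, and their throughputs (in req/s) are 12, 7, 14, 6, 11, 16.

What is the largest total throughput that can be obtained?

node-G + node-J + node-D + node-F: power draw 10 + 8 + 8 + 12 = 38 ≤ 38, throughput 12 + 14 + 11 + 16 = 53.
node-G + node-H + node-J + node-F: power draw 10 + 5 + 8 + 12 = 35 ≤ 38, throughput 12 + 7 + 14 + 16 = 49.
Best is node-G, node-J, node-D, and node-F with total throughput 53.

53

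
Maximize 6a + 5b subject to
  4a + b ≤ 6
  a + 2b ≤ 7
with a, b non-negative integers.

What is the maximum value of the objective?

16

(a,b)=(1,2) is feasible, giving 16.
(a,b)=(0,3) is feasible, giving 15.
(a,b)=(1,1) is feasible, giving 11.
The best lattice point is (1,2), giving 16.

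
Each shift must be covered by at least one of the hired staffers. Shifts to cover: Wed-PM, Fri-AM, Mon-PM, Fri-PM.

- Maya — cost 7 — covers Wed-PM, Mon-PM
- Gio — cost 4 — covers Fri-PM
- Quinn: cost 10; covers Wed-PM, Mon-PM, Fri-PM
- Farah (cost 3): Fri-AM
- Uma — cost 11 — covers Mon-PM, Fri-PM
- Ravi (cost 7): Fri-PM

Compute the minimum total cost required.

Choose Quinn and Farah: together they cover Wed-PM, Fri-AM, Mon-PM, Fri-PM — every shift.
Total cost: 10 + 3 = 13.

13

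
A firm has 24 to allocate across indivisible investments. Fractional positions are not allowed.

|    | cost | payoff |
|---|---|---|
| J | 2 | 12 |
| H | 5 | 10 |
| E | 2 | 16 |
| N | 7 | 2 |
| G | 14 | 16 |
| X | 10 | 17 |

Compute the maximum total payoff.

Allowing fractional choices, the relaxed optimum would be about 60.7, but investments are indivisible.
J + H + E + X: cost 2 + 5 + 2 + 10 = 19 ≤ 24, payoff 12 + 10 + 16 + 17 = 55.
J + H + E + G: cost 2 + 5 + 2 + 14 = 23 ≤ 24, payoff 12 + 10 + 16 + 16 = 54.
Best is J, H, E, and X with total payoff 55.

55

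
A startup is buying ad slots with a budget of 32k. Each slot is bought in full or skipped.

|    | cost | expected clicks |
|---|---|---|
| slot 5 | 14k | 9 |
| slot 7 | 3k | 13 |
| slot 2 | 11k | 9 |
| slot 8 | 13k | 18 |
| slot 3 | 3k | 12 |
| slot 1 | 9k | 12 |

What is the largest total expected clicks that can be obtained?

Allowing fractional choices, the relaxed optimum would be about 58.3, but ad slots are indivisible.
slot 7 + slot 2 + slot 3 + slot 1: cost 3 + 11 + 3 + 9 = 26 ≤ 32, expected clicks 13 + 9 + 12 + 12 = 46.
slot 7 + slot 2 + slot 8 + slot 3: cost 3 + 11 + 13 + 3 = 30 ≤ 32, expected clicks 13 + 9 + 18 + 12 = 52.
slot 7 + slot 8 + slot 3 + slot 1: cost 3 + 13 + 3 + 9 = 28 ≤ 32, expected clicks 13 + 18 + 12 + 12 = 55.
Best is slot 7, slot 8, slot 3, and slot 1 with total expected clicks 55.

55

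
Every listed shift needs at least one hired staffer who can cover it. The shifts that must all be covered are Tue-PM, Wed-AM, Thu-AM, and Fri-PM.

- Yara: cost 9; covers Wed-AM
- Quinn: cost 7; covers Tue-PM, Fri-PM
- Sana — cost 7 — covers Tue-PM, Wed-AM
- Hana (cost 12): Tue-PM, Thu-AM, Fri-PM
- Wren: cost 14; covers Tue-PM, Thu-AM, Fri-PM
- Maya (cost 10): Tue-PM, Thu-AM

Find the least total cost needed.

19

The greedy cost-per-new-shift heuristic would pick Quinn, Sana, and Maya for 24, but a cheaper cover exists.
Choose Sana and Hana: together they cover Tue-PM, Wed-AM, Thu-AM, Fri-PM — every shift.
Total cost: 7 + 12 = 19.
No cover costs less than 19.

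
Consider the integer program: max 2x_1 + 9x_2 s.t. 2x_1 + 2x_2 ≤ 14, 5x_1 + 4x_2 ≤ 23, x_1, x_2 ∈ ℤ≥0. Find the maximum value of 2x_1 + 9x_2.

45

Relaxing integrality, the LP optimum is 51.75 at (x_1,x_2) = (0, 5.75), which is not an integer point.
(x_1,x_2)=(0,5) is feasible, giving 45.
(x_1,x_2)=(1,4) is feasible, giving 38.
Maximum is 45 at (x_1,x_2)=(0,5).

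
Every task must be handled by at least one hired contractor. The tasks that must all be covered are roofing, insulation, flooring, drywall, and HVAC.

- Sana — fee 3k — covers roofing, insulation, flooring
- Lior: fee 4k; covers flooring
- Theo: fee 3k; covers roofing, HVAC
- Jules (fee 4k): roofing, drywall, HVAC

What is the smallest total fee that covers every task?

7

This is an integer covering problem.
Choose Sana and Jules: together they cover roofing, insulation, flooring, drywall, HVAC — every task.
Total fee: 3 + 4 = 7.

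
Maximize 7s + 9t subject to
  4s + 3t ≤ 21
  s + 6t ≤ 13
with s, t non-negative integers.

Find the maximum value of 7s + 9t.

(s,t)=(4,1): 4·4+3·1=19≤21, 1·4+6·1=10≤13, objective 37.
(s,t)=(5,0): 4·5+3·0=20≤21, 1·5+6·0=5≤13, objective 35.
(s,t)=(3,1): 4·3+3·1=15≤21, 1·3+6·1=9≤13, objective 30.
No feasible integer point exceeds 37.

37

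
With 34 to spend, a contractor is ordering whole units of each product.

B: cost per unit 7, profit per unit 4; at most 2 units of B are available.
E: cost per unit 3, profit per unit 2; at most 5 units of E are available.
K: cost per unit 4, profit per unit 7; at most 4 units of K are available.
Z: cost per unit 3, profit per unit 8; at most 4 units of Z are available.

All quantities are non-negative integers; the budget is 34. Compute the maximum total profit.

64

This is a bounded integer knapsack.
Take 2×E, 4×K, and 4×Z: cost 34 ≤ 34, profit 2·2 + 4·7 + 4·8 = 64.
Z has the best ratio (8/3) and is taken to its limit of 4; remaining capacity is filled optimally with the others.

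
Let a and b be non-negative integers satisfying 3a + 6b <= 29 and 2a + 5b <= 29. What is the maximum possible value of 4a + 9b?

40

(a,b)=(1,4): 3·1+6·4=27≤29, 2·1+5·4=22≤29, objective 40.
(a,b)=(0,4): 3·0+6·4=24≤29, 2·0+5·4=20≤29, objective 36.
(a,b)=(2,3): 3·2+6·3=24≤29, 2·2+5·3=19≤29, objective 35.
(a,b)=(1,3): 3·1+6·3=21≤29, 2·1+5·3=17≤29, objective 31.
No feasible integer point exceeds 40.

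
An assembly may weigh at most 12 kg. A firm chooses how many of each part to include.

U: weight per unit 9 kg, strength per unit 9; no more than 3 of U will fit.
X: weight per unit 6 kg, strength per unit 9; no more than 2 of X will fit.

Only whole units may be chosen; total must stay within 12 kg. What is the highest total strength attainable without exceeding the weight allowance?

This is a bounded integer knapsack.
X has the best ratio (9/6); taking only X gives at most 2×9 = 18 (stopped by the weight limit).
Optimal: 2×X: weight 12 ≤ 12, strength 2·9 = 18.

18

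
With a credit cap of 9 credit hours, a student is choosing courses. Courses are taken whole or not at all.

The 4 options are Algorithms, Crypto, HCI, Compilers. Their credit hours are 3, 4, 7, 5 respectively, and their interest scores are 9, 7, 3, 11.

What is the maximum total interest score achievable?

20

Allowing fractional choices, the relaxed optimum would be about 21.8, but courses are indivisible.
Crypto + Compilers: credit hours 4 + 5 = 9 ≤ 9, interest score 7 + 11 = 18.
Algorithms + Crypto: credit hours 3 + 4 = 7 ≤ 9, interest score 9 + 7 = 16.
Algorithms + Compilers: credit hours 3 + 5 = 8 ≤ 9, interest score 9 + 11 = 20.
Best is Algorithms and Compilers with total interest score 20.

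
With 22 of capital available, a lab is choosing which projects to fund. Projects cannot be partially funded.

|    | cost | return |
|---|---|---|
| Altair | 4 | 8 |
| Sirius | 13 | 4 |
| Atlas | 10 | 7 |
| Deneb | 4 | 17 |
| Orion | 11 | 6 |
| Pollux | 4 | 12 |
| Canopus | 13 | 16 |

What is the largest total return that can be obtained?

Take Deneb, Pollux, and Canopus: cost 4 + 4 + 13 = 21 ≤ 22, return 17 + 12 + 16 = 45.
No other feasible combination does better.

45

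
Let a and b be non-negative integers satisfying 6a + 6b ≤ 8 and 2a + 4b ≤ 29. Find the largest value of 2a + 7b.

The continuous relaxation peaks at (0, 1.33) with value 9.33; rounding to a feasible lattice point costs some objective.
(a,b)=(0,1): 6·0+6·1=6≤8, 2·0+4·1=4≤29, objective 7.
(a,b)=(1,0): 6·1+6·0=6≤8, 2·1+4·0=2≤29, objective 2.
(a,b)=(0,0): 6·0+6·0=0≤8, 2·0+4·0=0≤29, objective 0.
Maximum is 7 at (a,b)=(0,1).

7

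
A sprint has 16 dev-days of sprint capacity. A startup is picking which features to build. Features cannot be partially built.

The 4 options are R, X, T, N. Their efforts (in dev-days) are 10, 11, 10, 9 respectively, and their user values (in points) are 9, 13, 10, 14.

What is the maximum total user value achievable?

14

X: effort 11 ≤ 16, user value 13.
N: effort 9 ≤ 16, user value 14.
T: effort 10 ≤ 16, user value 10.
Best is N with total user value 14.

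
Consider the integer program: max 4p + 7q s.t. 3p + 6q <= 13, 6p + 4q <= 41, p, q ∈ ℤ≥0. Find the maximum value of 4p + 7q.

Relaxing integrality, the LP optimum is 17.33 at (p,q) = (4.33, 0), which is not an integer point.
(p,q)=(4,0): 3·4+6·0=12≤13, 6·4+4·0=24≤41, objective 16.
(p,q)=(3,0): 3·3+6·0=9≤13, 6·3+4·0=18≤41, objective 12.
The best lattice point is (4,0), giving 16.

16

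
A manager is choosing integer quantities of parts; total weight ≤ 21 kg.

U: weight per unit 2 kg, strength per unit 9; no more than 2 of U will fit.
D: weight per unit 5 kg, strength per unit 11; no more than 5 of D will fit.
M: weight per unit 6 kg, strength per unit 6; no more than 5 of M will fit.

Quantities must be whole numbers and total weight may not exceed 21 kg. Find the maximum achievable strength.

2×U, 2×D, and 1×M: weight 20 ≤ 21, strength 2·9 + 2·11 + 1·6 = 46.
2×U and 3×D: weight 19 ≤ 21, strength 2·9 + 3·11 = 51.
Best is 51.

51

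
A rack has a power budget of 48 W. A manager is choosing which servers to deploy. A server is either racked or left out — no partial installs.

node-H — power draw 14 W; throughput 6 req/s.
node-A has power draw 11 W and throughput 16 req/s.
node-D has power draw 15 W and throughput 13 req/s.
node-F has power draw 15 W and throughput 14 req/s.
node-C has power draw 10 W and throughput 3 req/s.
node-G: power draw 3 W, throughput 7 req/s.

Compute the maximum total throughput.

Allowing fractional choices, the relaxed optimum would be about 51.7, but servers are indivisible.
node-A + node-D + node-F: power draw 11 + 15 + 15 = 41 ≤ 48, throughput 16 + 13 + 14 = 43.
node-A + node-D + node-F + node-G: power draw 11 + 15 + 15 + 3 = 44 ≤ 48, throughput 16 + 13 + 14 + 7 = 50.
Best is node-A, node-D, node-F, and node-G with total throughput 50.

50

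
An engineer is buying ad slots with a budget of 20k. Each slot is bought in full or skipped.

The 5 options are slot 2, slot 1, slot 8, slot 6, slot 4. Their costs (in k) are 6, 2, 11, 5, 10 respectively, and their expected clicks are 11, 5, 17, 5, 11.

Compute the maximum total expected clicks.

This is a 0-1 knapsack instance.
slot 2 + slot 8: cost 6 + 11 = 17 ≤ 20, expected clicks 11 + 17 = 28.
slot 1 + slot 8 + slot 6: cost 2 + 11 + 5 = 18 ≤ 20, expected clicks 5 + 17 + 5 = 27.
slot 2 + slot 1 + slot 8: cost 6 + 2 + 11 = 19 ≤ 20, expected clicks 11 + 5 + 17 = 33.
Best is slot 2, slot 1, and slot 8 with total expected clicks 33.

33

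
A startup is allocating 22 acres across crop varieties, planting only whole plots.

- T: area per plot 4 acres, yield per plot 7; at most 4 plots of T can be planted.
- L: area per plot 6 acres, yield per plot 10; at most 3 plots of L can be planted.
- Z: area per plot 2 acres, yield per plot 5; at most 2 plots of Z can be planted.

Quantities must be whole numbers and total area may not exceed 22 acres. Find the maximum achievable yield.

Z has the best ratio (5/2); taking only Z gives at most 2×5 = 10 (stopped by the supply cap of 2).
Mixing does better — 3×T, 1×L, and 2×Z: area 22 ≤ 22, yield 3·7 + 1·10 + 2·5 = 41.

41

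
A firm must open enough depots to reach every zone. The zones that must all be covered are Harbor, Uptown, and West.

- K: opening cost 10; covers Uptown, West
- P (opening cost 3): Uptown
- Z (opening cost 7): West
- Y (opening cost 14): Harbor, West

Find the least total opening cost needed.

The greedy cost-per-new-zone heuristic would pick P, Z, and Y for 24, but a cheaper cover exists.
Choose P and Y: together they cover Harbor, Uptown, West — every zone.
Total opening cost: 3 + 14 = 17.
No cover costs less than 17.

17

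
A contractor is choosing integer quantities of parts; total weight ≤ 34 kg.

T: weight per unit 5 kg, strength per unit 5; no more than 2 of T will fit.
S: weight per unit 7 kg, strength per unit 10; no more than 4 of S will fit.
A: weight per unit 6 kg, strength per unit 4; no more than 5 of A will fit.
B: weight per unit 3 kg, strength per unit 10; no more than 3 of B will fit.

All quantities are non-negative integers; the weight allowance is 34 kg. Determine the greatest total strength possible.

60

This is a bounded integer knapsack.
Take 3×S and 3×B: weight 30 ≤ 34, strength 3·10 + 3·10 = 60.
B has the best ratio (10/3) and is taken to its limit of 3; remaining capacity is filled optimally with the others.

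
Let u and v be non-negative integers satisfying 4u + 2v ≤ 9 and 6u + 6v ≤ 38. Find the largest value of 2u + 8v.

32

Relaxing integrality, the LP optimum is 36.00 at (u,v) = (0, 4.5), which is not an integer point.
(u,v)=(0,4): 4·0+2·4=8≤9, 6·0+6·4=24≤38, objective 32.
(u,v)=(0,3): 4·0+2·3=6≤9, 6·0+6·3=18≤38, objective 24.
No feasible integer point exceeds 32.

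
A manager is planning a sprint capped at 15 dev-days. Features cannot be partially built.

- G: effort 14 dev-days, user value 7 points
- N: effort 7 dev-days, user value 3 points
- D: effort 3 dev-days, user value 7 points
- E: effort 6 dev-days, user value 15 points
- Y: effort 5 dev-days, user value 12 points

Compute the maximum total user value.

D + E + Y: effort 3 + 6 + 5 = 14 ≤ 15, user value 7 + 15 + 12 = 34.
D + E: effort 3 + 6 = 9 ≤ 15, user value 7 + 15 = 22.
E + Y: effort 6 + 5 = 11 ≤ 15, user value 15 + 12 = 27.
Best is D, E, and Y with total user value 34.

34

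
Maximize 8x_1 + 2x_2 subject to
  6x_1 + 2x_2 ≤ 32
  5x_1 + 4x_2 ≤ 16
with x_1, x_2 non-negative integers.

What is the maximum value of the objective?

24

(x_1,x_2)=(3,0) is feasible, giving 24.
(x_1,x_2)=(2,1) is feasible, giving 18.
(x_1,x_2)=(2,0) is feasible, giving 16.
Maximum is 24 at (x_1,x_2)=(3,0).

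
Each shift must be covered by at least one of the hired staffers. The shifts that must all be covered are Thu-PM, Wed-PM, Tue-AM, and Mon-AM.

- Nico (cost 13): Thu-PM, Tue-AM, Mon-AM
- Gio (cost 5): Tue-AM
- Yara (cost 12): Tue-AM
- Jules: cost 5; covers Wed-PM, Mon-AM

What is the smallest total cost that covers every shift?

18

This is an integer covering problem.
Choose Nico and Jules: together they cover Thu-PM, Wed-PM, Tue-AM, Mon-AM — every shift.
Total cost: 13 + 5 = 18.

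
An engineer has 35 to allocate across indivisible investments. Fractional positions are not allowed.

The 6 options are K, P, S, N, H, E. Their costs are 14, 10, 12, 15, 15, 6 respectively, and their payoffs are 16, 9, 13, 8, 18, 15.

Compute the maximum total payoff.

S + H + E: cost 12 + 15 + 6 = 33 ≤ 35, payoff 13 + 18 + 15 = 46.
K + H + E: cost 14 + 15 + 6 = 35 ≤ 35, payoff 16 + 18 + 15 = 49.
K + S + E: cost 14 + 12 + 6 = 32 ≤ 35, payoff 16 + 13 + 15 = 44.
Best is K, H, and E with total payoff 49.

49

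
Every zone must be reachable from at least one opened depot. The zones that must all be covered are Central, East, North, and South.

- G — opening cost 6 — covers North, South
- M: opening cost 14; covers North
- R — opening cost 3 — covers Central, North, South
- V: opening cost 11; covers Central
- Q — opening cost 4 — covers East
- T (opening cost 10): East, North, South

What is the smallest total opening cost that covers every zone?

Choose R and Q: together they cover Central, East, North, South — every zone.
Total opening cost: 3 + 4 = 7.
No cover costs less than 7.

7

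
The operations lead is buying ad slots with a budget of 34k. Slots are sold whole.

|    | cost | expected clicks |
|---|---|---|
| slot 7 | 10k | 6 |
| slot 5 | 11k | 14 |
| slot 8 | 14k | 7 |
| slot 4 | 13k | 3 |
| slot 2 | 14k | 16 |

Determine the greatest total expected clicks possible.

Allowing fractional choices, the relaxed optimum would be about 35.4, but ad slots are indivisible.
slot 5 + slot 2: cost 11 + 14 = 25 ≤ 34, expected clicks 14 + 16 = 30.
slot 7 + slot 5 + slot 4: cost 10 + 11 + 13 = 34 ≤ 34, expected clicks 6 + 14 + 3 = 23.
slot 8 + slot 2: cost 14 + 14 = 28 ≤ 34, expected clicks 7 + 16 = 23.
Best is slot 5 and slot 2 with total expected clicks 30.

30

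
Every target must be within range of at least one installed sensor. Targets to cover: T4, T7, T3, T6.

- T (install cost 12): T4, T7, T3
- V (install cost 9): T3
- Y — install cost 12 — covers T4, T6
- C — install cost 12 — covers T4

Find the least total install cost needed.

24

This is an integer covering problem.
Choose T and Y: together they cover T4, T7, T3, T6 — every target.
Total install cost: 12 + 12 = 24.
No cover costs less than 24.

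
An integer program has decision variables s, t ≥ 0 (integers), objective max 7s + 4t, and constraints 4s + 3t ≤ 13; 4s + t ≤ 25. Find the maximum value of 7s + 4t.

21

Relaxing integrality, the LP optimum is 22.75 at (s,t) = (3.25, 0), which is not an integer point.
(s,t)=(3,0): 4·3+3·0=12≤13, 4·3+1·0=12≤25, objective 21.
(s,t)=(2,1): 4·2+3·1=11≤13, 4·2+1·1=9≤25, objective 18.
(s,t)=(2,0): 4·2+3·0=8≤13, 4·2+1·0=8≤25, objective 14.
Maximum is 21 at (s,t)=(3,0).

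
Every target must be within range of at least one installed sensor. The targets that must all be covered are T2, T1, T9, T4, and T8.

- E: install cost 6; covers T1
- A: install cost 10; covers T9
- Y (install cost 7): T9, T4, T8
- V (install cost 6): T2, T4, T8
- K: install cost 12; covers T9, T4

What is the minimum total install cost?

Choose E, Y, and V: together they cover T2, T1, T9, T4, T8 — every target.
Total install cost: 6 + 7 + 6 = 19.
No cover costs less than 19.

19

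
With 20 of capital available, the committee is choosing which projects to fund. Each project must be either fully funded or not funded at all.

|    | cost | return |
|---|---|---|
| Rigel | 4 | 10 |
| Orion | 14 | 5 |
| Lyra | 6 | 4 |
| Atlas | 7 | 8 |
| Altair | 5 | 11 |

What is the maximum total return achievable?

This is an integer program with binary decision variables.
Allowing fractional choices, the relaxed optimum would be about 31.7, but projects are indivisible.
Lyra + Atlas + Altair: cost 6 + 7 + 5 = 18 ≤ 20, return 4 + 8 + 11 = 23.
Rigel + Atlas + Altair: cost 4 + 7 + 5 = 16 ≤ 20, return 10 + 8 + 11 = 29.
Rigel + Lyra + Altair: cost 4 + 6 + 5 = 15 ≤ 20, return 10 + 4 + 11 = 25.
Best is Rigel, Atlas, and Altair with total return 29.

29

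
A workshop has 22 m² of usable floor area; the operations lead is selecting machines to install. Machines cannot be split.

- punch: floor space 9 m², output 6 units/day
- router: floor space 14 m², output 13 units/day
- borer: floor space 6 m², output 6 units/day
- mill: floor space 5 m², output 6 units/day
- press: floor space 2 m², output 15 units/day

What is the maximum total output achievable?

34

Take router, mill, and press: floor space 14 + 5 + 2 = 21 ≤ 22, output 13 + 6 + 15 = 34.
No feasible combination exceeds this.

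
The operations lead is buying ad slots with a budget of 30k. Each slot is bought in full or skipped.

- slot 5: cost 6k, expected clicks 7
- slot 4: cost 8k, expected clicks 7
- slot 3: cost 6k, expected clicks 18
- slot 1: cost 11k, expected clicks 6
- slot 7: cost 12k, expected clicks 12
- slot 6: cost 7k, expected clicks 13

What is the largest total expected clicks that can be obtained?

slot 5 + slot 4 + slot 3 + slot 6: cost 6 + 8 + 6 + 7 = 27 ≤ 30, expected clicks 7 + 7 + 18 + 13 = 45.
slot 5 + slot 3 + slot 1 + slot 6: cost 6 + 6 + 11 + 7 = 30 ≤ 30, expected clicks 7 + 18 + 6 + 13 = 44.
Best is slot 5, slot 4, slot 3, and slot 6 with total expected clicks 45.

45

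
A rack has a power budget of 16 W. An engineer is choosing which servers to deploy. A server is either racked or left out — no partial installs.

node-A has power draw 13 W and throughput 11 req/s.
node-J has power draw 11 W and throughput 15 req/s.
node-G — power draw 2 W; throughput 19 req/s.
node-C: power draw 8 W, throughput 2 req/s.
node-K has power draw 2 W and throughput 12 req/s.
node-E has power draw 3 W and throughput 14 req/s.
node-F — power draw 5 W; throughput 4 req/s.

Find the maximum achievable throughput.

Allowing fractional choices, the relaxed optimum would be about 57.3, but servers are indivisible.
node-G + node-K + node-E + node-F: power draw 2 + 2 + 3 + 5 = 12 ≤ 16, throughput 19 + 12 + 14 + 4 = 49.
node-J + node-G + node-E: power draw 11 + 2 + 3 = 16 ≤ 16, throughput 15 + 19 + 14 = 48.
Best is node-G, node-K, node-E, and node-F with total throughput 49.

49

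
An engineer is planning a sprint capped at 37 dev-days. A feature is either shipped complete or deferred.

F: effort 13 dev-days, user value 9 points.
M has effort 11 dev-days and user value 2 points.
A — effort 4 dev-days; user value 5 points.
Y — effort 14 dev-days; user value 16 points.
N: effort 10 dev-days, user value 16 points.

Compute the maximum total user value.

This is an integer program with binary decision variables.
A + Y + N: effort 4 + 14 + 10 = 28 ≤ 37, user value 5 + 16 + 16 = 37.
F + Y + N: effort 13 + 14 + 10 = 37 ≤ 37, user value 9 + 16 + 16 = 41.
M + Y + N: effort 11 + 14 + 10 = 35 ≤ 37, user value 2 + 16 + 16 = 34.
Best is F, Y, and N with total user value 41.

41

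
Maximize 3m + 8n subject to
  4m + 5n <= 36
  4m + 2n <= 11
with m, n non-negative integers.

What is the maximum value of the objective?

40

(m,n)=(0,5): 4·0+5·5=25≤36, 4·0+2·5=10≤11, objective 40.
(m,n)=(0,4): 4·0+5·4=20≤36, 4·0+2·4=8≤11, objective 32.
The best lattice point is (0,5), giving 40.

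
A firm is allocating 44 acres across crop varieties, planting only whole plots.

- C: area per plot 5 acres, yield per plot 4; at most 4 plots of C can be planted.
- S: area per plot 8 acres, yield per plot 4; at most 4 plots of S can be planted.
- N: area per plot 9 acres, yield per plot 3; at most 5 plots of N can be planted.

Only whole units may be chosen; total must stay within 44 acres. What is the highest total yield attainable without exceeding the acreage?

28

Take 4×C and 3×S: area 44 ≤ 44, yield 4·4 + 3·4 = 28.
C has the best ratio (4/5) and is taken to its limit of 4; remaining capacity is filled optimally with the others.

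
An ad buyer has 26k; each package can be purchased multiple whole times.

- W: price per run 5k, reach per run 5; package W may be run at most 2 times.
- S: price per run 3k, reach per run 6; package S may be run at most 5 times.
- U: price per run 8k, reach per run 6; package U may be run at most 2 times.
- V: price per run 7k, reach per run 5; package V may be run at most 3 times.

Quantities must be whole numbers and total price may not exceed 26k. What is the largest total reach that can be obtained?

Take 2×W and 5×S: price 25 ≤ 26, reach 2·5 + 5·6 = 40.
S has the best ratio (6/3) and is taken to its limit of 5; remaining capacity is filled optimally with the others.

40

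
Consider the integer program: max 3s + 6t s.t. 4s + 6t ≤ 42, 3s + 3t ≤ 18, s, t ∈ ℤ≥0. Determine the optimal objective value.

36

(s,t)=(0,6) is feasible, giving 36.
(s,t)=(1,5) is feasible, giving 33.
(s,t)=(0,5) is feasible, giving 30.
No feasible integer point exceeds 36.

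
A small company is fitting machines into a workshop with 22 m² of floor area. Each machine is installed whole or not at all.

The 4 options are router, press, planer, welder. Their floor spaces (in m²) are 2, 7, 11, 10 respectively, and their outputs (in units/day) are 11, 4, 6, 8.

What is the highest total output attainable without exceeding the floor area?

Allowing fractional choices, the relaxed optimum would be about 24.6, but machines are indivisible.
router + press + planer: floor space 2 + 7 + 11 = 20 ≤ 22, output 11 + 4 + 6 = 21.
router + welder: floor space 2 + 10 = 12 ≤ 22, output 11 + 8 = 19.
router + press + welder: floor space 2 + 7 + 10 = 19 ≤ 22, output 11 + 4 + 8 = 23.
Best is router, press, and welder with total output 23.

23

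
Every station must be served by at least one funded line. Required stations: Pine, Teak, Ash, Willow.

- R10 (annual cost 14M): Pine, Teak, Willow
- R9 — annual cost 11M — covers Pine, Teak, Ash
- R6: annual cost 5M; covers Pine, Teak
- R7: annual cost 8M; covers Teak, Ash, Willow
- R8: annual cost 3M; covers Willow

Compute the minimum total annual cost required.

This is a weighted set-cover instance.
The greedy cost-per-new-station heuristic would pick R6, R8, and R7 for 16, but a cheaper cover exists.
Choose R6 and R7: together they cover Pine, Teak, Ash, Willow — every station.
Total annual cost: 5 + 8 = 13.
No cover costs less than 13.

13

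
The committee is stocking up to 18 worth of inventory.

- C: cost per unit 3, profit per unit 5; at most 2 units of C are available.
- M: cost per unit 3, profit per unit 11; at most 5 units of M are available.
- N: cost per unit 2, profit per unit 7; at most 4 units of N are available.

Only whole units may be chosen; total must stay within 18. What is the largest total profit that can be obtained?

65

M has the best ratio (11/3); taking only M gives at most 5×11 = 55 (stopped by the supply cap of 5).
Mixing does better — 4×M and 3×N: cost 18 ≤ 18, profit 4·11 + 3·7 = 65.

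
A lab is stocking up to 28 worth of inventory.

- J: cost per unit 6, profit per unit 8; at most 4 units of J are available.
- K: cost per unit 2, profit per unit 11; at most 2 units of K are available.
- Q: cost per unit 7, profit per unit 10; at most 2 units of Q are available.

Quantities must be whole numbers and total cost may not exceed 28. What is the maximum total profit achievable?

54

K has the best ratio (11/2); taking only K gives at most 2×11 = 22 (stopped by the supply cap of 2).
Mixing does better — 4×J and 2×K: cost 28 ≤ 28, profit 4·8 + 2·11 = 54.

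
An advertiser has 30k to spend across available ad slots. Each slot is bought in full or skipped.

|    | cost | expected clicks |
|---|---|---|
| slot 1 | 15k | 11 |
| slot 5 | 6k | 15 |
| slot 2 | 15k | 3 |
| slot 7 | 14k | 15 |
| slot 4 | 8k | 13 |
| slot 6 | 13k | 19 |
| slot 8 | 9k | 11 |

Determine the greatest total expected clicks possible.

This is an integer program with binary decision variables.
Take slot 5, slot 4, and slot 6: cost 6 + 8 + 13 = 27 ≤ 30, expected clicks 15 + 13 + 19 = 47.
No other feasible combination does better.

47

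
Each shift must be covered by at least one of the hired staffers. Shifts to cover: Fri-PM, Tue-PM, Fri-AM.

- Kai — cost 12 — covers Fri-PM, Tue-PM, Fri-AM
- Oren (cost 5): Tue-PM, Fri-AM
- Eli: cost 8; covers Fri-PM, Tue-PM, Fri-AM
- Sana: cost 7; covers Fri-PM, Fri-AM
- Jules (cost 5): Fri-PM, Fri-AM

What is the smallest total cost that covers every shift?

This is an integer covering problem.
Eli alone covers Fri-PM, Tue-PM, Fri-AM — every shift.
Total cost: 8.

8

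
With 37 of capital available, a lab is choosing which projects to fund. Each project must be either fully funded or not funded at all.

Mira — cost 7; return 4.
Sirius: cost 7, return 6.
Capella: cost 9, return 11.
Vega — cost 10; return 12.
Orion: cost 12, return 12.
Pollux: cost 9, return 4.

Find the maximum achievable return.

Take Capella, Vega, and Orion: cost 9 + 10 + 12 = 31 ≤ 37, return 11 + 12 + 12 = 35.
No other feasible combination does better.

35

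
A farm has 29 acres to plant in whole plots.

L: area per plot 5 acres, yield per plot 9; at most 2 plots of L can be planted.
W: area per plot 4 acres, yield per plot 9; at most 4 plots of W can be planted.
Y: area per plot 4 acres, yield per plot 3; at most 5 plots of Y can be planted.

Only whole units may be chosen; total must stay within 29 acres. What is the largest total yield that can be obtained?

54

Take 2×L and 4×W: area 26 ≤ 29, yield 2·9 + 4·9 = 54.
W has the best ratio (9/4) and is taken to its limit of 4; remaining capacity is filled optimally with the others.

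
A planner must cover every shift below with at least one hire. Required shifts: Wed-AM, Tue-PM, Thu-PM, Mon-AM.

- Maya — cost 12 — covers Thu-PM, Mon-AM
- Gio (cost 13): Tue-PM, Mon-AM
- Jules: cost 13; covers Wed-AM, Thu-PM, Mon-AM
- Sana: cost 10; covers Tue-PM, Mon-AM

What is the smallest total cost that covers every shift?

23

Choose Jules and Sana: together they cover Wed-AM, Tue-PM, Thu-PM, Mon-AM — every shift.
Total cost: 13 + 10 = 23.
No cover costs less than 23.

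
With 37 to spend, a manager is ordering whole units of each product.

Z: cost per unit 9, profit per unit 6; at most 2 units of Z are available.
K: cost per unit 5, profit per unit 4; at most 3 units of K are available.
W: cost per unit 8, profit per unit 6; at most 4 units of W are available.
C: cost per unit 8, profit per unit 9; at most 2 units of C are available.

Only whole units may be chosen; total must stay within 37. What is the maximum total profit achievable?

34

2×K, 1×W, and 2×C: cost 34 ≤ 37, profit 2·4 + 1·6 + 2·9 = 32.
1×K, 2×W, and 2×C: cost 37 ≤ 37, profit 1·4 + 2·6 + 2·9 = 34.
Best is 34.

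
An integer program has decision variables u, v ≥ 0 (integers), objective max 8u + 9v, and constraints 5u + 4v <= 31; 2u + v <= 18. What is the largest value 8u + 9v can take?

Relaxing integrality, the LP optimum is 69.75 at (u,v) = (0, 7.75), which is not an integer point.
(u,v)=(0,7): 5·0+4·7=28≤31, 2·0+1·7=7≤18, objective 63.
(u,v)=(1,6): 5·1+4·6=29≤31, 2·1+1·6=8≤18, objective 62.
(u,v)=(0,6): 5·0+4·6=24≤31, 2·0+1·6=6≤18, objective 54.
The best lattice point is (0,7), giving 63.

63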